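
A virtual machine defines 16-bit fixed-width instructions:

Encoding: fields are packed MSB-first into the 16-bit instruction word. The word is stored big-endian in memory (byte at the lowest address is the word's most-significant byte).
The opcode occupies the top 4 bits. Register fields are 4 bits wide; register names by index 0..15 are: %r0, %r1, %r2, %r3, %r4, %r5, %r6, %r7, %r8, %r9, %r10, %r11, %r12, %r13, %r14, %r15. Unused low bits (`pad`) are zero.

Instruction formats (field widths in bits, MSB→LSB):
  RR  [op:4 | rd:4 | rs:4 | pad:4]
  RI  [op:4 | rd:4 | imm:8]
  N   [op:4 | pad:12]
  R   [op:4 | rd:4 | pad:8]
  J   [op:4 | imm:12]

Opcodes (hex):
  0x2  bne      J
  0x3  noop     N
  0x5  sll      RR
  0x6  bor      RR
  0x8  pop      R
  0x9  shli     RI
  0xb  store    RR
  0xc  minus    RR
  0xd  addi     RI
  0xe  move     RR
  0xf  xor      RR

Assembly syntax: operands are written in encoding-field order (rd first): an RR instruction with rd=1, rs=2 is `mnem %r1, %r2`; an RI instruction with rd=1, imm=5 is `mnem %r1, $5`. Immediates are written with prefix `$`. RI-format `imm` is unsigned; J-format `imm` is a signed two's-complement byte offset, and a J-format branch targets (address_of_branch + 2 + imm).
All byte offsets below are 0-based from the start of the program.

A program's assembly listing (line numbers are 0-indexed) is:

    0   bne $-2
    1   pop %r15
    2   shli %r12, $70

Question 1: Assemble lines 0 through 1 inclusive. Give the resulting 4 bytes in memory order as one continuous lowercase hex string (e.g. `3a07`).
2ffe8f00

0. bne fields op=0x2:4|imm=-2:12 → word 2ffeh → 2f fe
1. pop fields op=0x8:4|rd=15:4|pad=0:8 → word 8f00h → 8f 00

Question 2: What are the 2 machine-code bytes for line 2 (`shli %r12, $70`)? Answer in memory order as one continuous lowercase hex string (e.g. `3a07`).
9c46

line 2 (shli): pack op=0x9:4|rd=12:4|imm=70:8 = 0x9c46; big→ 9c 46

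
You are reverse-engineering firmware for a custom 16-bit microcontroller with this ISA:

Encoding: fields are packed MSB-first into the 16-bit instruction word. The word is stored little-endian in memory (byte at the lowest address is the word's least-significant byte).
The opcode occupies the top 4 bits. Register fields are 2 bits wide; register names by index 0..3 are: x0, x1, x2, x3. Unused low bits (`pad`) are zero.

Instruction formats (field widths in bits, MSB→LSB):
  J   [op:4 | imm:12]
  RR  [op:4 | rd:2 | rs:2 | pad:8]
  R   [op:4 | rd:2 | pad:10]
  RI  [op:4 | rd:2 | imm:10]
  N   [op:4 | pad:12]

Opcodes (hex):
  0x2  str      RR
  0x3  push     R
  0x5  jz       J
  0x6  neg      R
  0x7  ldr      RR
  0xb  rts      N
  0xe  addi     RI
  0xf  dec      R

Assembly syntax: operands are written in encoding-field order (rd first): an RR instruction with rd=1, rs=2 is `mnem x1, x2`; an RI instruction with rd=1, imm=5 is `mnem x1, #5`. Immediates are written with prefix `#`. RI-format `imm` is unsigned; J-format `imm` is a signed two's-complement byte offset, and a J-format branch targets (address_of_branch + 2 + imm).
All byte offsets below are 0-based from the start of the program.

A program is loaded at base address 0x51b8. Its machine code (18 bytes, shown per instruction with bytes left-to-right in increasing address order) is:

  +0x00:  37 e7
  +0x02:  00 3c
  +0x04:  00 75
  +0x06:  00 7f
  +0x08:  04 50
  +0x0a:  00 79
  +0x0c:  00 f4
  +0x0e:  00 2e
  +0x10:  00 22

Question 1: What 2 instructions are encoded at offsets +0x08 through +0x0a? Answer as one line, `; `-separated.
jz #4; ldr x2, x1

[08] 04 50 → 0x5004
  opcode bits[15:12]=0x5: jz/J
  [11:0] imm=4 = #4
[0a] 00 79 → 0x7900
  opcode bits[15:12]=0x7: ldr/RR
  [11:10] rd=2 = x2
  [9:8] rs=1 = x1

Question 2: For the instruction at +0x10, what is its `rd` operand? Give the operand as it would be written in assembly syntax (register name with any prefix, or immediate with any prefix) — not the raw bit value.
x0

[10] 00 22 → 0x2200
  top 4b → 0x2 → str [RR]
  rd: (w>>10)&0x3=0x0 → x0
  rs: (w>>8)&0x3=0x2 → x2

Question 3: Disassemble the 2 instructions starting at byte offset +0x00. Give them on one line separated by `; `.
@+00  little-endian(37 e7) = 0xe737
  op=0xe737>>12=0xe ⇒ addi (RI)
  rd@[11:10]=0x1 ⇒ x1
  imm@[9:0]=0x337 ⇒ #823
@+02  little-endian(00 3c) = 0x3c00
  op=0x3c00>>12=0x3 ⇒ push (R)
  rd@[11:10]=0x3 ⇒ x3

addi x1, #823; push x3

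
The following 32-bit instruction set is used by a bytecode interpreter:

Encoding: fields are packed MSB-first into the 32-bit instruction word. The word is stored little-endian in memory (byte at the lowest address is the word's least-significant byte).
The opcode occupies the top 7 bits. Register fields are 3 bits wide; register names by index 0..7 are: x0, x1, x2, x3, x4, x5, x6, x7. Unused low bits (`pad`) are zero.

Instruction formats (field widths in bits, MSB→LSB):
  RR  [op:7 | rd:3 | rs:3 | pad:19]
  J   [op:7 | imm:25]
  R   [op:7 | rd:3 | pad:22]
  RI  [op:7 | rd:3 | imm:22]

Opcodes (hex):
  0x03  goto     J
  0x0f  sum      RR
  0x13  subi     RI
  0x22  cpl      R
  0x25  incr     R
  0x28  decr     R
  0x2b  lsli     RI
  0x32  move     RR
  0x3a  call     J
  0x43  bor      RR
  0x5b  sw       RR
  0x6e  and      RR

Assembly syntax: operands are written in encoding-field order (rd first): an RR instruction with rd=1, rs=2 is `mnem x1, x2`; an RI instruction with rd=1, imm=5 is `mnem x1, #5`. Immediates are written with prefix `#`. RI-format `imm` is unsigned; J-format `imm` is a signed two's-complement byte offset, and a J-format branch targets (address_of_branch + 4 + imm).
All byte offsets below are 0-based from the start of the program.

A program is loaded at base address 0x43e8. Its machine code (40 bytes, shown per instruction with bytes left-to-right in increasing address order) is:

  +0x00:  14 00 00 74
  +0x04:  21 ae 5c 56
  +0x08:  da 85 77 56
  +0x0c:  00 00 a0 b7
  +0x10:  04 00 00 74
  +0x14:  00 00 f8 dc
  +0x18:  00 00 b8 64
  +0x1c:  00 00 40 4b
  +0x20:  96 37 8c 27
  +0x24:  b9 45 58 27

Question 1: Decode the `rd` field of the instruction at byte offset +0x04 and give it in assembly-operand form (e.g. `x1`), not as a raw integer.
x1

+0x04: 21 ae 5c 56 ⇒ word 0x565cae21 (little)
  top 7b → 0x2b → lsli [RI]
  [24:22] rd=1 = x1
  [21:0] imm=1879585 = #1879585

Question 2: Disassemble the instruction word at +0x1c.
+0x1c: 00 00 40 4b ⇒ word 0x4b400000 (little)
  op=0x4b400000>>25=0x25 ⇒ incr (R)
  rd: (w>>22)&0x7=0x5 → x5

incr x5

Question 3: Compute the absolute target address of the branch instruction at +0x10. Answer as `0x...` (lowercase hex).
0x4400

[10] 04 00 00 74 → 0x74000004
  top 7b → 0x3a → call [J]
  imm: (w>>0)&0x1ffffff=0x4 → #4
  target = base 0x43e8 + off 0x10 + 4 + imm 4 = 0x4400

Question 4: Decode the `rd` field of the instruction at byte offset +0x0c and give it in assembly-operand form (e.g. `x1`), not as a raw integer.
@+0c  little-endian(00 00 a0 b7) = 0xb7a00000
  op=0xb7a00000>>25=0x5b ⇒ sw (RR)
  [24:22] rd=6 = x6
  [21:19] rs=4 = x4

x6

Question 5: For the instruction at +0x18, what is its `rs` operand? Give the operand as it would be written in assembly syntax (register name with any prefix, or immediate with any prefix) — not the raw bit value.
@+18  little-endian(00 00 b8 64) = 0x64b80000
  op=0x64b80000>>25=0x32 ⇒ move (RR)
  rd@[24:22]=0x2 ⇒ x2
  rs@[21:19]=0x7 ⇒ x7

x7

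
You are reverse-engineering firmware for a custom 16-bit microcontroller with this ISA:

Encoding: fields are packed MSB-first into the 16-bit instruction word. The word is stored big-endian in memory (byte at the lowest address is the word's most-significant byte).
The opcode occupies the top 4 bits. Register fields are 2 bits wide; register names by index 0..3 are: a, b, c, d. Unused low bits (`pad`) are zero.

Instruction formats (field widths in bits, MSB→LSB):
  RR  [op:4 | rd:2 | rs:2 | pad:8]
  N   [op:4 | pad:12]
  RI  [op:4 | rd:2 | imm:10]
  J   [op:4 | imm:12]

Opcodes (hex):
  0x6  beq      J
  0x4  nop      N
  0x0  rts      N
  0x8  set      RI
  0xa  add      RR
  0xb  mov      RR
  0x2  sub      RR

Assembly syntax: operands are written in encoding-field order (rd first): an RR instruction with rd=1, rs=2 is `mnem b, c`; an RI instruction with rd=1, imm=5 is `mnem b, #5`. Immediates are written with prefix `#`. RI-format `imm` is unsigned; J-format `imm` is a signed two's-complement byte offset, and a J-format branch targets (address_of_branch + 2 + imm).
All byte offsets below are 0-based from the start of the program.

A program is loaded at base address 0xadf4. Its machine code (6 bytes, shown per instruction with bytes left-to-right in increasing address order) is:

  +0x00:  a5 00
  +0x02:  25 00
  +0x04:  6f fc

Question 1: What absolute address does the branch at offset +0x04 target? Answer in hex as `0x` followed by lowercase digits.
off 0x04: read 6f fc as big → 0x6ffc
  opcode bits[15:12]=0x6: beq/J
  [11:0] imm=4092 (s12→-4) = #-4
  target = base 0xadf4 + off 0x04 + 2 + imm -4 = 0xadf6

0xadf6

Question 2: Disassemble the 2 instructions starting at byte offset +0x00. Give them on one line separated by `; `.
add b, b; sub b, b

[00] a5 00 → 0xa500
  op=0xa500>>12=0xa ⇒ add (RR)
  [11:10] rd=1 = b
  [9:8] rs=1 = b
[02] 25 00 → 0x2500
  op=0x2500>>12=0x2 ⇒ sub (RR)
  [11:10] rd=1 = b
  [9:8] rs=1 = b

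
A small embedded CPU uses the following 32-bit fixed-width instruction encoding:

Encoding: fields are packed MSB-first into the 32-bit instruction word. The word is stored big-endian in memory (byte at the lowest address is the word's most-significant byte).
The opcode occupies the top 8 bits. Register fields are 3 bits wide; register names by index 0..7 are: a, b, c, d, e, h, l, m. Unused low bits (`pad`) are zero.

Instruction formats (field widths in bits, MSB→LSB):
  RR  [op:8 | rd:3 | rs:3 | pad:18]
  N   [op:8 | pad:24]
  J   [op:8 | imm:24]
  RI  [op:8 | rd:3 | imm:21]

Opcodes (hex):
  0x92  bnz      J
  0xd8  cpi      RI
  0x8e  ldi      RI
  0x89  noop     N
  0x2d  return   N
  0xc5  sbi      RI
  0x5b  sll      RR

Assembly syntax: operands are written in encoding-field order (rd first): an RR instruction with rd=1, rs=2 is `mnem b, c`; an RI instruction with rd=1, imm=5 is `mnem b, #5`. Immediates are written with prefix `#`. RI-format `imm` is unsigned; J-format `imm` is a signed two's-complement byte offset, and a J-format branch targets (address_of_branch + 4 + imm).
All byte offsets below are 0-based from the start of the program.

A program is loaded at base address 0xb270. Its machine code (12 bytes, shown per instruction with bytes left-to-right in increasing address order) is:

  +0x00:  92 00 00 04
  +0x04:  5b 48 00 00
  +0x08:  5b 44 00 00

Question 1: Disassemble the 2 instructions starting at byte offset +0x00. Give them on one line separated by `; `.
off 0x00: read 92 00 00 04 as big → 0x92000004
  op=0x92000004>>24=0x92 ⇒ bnz (J)
  imm: (w>>0)&0xffffff=0x4 → #4
off 0x04: read 5b 48 00 00 as big → 0x5b480000
  op=0x5b480000>>24=0x5b ⇒ sll (RR)
  rd: (w>>21)&0x7=0x2 → c
  rs: (w>>18)&0x7=0x2 → c

bnz #4; sll c, c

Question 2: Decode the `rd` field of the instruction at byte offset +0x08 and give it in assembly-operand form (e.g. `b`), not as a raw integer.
c

[08] 5b 44 00 00 → 0x5b440000
  opcode bits[31:24]=0x5b: sll/RR
  [23:21] rd=2 = c
  [20:18] rs=1 = b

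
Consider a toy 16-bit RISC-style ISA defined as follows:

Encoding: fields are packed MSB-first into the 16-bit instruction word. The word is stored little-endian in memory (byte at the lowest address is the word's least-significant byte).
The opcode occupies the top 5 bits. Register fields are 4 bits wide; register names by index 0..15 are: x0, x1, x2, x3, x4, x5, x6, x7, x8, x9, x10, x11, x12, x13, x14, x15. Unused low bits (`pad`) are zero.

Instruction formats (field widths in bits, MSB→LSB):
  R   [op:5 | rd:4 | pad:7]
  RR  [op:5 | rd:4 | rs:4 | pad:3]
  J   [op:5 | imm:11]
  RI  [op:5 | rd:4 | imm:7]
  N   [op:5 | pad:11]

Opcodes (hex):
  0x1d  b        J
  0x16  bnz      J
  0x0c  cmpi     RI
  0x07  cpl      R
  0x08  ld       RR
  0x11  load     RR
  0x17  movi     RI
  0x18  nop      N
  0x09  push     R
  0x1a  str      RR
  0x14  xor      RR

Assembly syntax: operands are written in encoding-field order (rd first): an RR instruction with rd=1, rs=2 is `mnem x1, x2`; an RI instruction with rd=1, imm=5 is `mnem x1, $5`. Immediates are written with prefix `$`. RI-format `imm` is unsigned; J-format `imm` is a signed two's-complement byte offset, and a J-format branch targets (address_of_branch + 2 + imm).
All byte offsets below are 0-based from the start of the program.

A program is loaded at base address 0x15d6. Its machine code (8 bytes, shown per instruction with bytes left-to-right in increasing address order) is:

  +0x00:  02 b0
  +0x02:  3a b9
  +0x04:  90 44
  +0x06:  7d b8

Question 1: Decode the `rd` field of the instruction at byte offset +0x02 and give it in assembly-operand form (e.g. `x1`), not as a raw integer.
off 0x02: read 3a b9 as little → 0xb93a
  op=0xb93a>>11=0x17 ⇒ movi (RI)
  [10:7] rd=2 = x2
  [6:0] imm=58 = $58

x2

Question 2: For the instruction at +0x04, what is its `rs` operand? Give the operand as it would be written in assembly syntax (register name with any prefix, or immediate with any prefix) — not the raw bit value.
+0x04: 90 44 ⇒ word 0x4490 (little)
  top 5b → 0x8 → ld [RR]
  rd: (w>>7)&0xf=0x9 → x9
  rs: (w>>3)&0xf=0x2 → x2

x2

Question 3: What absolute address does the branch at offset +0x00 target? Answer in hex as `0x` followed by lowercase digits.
[00] 02 b0 → 0xb002
  top 5b → 0x16 → bnz [J]
  imm: (w>>0)&0x7ff=0x2 → $2
  target = base 0x15d6 + off 0x00 + 2 + imm 2 = 0x15da

0x15da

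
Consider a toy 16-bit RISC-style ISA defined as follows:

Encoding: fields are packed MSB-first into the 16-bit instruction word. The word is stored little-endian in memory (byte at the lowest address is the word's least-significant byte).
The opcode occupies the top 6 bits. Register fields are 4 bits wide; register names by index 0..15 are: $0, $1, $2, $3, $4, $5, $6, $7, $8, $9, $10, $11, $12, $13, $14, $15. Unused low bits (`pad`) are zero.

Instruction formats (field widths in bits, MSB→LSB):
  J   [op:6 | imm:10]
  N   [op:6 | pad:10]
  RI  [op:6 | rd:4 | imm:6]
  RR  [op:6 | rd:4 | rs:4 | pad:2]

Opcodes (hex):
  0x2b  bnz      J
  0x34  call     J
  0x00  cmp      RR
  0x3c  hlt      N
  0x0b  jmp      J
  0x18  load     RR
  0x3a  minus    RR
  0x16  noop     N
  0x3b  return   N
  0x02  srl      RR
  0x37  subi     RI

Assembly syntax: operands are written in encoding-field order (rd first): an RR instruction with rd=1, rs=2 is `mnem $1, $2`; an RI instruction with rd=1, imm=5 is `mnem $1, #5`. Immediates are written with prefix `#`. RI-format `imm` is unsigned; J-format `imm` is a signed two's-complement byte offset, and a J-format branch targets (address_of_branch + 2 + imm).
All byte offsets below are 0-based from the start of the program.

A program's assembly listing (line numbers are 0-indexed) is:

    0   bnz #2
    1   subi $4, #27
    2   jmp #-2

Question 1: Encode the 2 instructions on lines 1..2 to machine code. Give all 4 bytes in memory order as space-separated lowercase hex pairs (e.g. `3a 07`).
1b dd fe 2f

1. subi fields op=0x37:6|rd=4:4|imm=27:6 → word dd1bh → 1b dd
2. jmp fields op=0xb:6|imm=-2:10 → word 2ffeh → fe 2f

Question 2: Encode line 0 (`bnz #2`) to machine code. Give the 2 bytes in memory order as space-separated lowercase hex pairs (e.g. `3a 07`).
0. bnz fields op=0x2b:6|imm=2:10 → word ac02h → 02 ac

02 ac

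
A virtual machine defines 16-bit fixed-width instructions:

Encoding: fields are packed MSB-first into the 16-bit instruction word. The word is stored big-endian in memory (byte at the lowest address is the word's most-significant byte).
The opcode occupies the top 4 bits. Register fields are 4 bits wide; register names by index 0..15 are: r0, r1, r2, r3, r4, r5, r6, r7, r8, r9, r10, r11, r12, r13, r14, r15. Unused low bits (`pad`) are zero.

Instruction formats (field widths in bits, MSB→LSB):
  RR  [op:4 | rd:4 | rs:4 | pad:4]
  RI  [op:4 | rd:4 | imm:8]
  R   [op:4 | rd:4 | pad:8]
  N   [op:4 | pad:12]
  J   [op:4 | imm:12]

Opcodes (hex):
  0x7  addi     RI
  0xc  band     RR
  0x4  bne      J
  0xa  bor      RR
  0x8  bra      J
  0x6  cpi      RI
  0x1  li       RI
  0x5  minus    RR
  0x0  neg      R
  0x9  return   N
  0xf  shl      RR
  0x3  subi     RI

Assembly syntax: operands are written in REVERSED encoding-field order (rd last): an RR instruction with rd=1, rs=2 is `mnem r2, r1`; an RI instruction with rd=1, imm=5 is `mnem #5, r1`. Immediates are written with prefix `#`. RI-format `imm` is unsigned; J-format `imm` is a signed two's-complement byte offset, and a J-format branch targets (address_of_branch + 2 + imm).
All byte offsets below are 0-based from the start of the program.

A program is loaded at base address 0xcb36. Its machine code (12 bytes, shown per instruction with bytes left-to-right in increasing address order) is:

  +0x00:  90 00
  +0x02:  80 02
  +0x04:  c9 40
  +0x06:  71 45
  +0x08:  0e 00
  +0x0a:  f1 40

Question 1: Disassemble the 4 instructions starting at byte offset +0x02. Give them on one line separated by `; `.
bra #2; band r4, r9; addi #69, r1; neg r14

off 0x02: read 80 02 as big → 0x8002
  top 4b → 0x8 → bra [J]
  imm: (w>>0)&0xfff=0x2 → #2
off 0x04: read c9 40 as big → 0xc940
  top 4b → 0xc → band [RR]
  rd: (w>>8)&0xf=0x9 → r9
  rs: (w>>4)&0xf=0x4 → r4
off 0x06: read 71 45 as big → 0x7145
  top 4b → 0x7 → addi [RI]
  rd: (w>>8)&0xf=0x1 → r1
  imm: (w>>0)&0xff=0x45 → #69
off 0x08: read 0e 00 as big → 0x0e00
  top 4b → 0x0 → neg [R]
  rd: (w>>8)&0xf=0xe → r14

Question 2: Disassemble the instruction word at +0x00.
+0x00: 90 00 ⇒ word 0x9000 (big)
  opcode bits[15:12]=0x9: return/N

return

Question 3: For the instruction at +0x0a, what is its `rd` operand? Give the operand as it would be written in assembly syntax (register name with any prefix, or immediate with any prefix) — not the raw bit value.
r1

off 0x0a: read f1 40 as big → 0xf140
  opcode bits[15:12]=0xf: shl/RR
  [11:8] rd=1 = r1
  [7:4] rs=4 = r4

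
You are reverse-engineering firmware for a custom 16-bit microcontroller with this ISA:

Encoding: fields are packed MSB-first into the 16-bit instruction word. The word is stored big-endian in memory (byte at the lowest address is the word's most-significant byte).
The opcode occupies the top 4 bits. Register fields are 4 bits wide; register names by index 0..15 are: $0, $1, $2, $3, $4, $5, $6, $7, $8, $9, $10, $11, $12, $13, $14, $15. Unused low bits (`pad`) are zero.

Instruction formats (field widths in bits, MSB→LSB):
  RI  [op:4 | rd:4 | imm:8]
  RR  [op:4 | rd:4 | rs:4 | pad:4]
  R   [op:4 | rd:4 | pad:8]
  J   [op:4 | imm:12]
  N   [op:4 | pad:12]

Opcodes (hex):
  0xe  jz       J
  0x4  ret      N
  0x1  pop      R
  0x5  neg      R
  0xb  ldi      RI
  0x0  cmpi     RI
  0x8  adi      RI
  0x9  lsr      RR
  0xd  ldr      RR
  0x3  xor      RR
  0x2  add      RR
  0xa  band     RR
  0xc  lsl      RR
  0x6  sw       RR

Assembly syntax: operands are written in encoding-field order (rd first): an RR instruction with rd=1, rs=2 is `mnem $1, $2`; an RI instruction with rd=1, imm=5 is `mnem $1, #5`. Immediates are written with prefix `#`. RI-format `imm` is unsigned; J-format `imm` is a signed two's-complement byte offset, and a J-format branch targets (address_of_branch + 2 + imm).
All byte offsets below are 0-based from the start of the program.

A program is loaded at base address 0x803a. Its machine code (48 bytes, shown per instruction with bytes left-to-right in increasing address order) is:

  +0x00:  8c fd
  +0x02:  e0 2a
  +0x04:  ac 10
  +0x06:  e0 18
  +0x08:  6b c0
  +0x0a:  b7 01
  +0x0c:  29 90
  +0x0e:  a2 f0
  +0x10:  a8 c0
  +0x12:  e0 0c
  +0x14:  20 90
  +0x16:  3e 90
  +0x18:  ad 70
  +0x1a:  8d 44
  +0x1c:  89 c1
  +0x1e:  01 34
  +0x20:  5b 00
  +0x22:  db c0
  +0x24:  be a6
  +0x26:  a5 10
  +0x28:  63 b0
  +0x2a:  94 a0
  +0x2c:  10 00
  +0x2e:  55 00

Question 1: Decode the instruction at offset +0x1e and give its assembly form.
off 0x1e: read 01 34 as big → 0x0134
  op=0x0134>>12=0x0 ⇒ cmpi (RI)
  rd@[11:8]=0x1 ⇒ $1
  imm@[7:0]=0x34 ⇒ #52

cmpi $1, #52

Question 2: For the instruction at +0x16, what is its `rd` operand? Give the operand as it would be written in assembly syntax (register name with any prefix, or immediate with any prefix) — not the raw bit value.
+0x16: 3e 90 ⇒ word 0x3e90 (big)
  opcode bits[15:12]=0x3: xor/RR
  [11:8] rd=14 = $14
  [7:4] rs=9 = $9

$14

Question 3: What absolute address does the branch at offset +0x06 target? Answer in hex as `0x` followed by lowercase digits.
off 0x06: read e0 18 as big → 0xe018
  op=0xe018>>12=0xe ⇒ jz (J)
  imm: (w>>0)&0xfff=0x18 → #24
  target = base 0x803a + off 0x06 + 2 + imm 24 = 0x805a

0x805a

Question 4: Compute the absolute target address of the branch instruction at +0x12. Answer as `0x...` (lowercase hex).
0x805a

[12] e0 0c → 0xe00c
  op=0xe00c>>12=0xe ⇒ jz (J)
  imm: (w>>0)&0xfff=0xc → #12
  target = base 0x803a + off 0x12 + 2 + imm 12 = 0x805a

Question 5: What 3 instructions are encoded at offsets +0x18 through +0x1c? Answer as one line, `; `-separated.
band $13, $7; adi $13, #68; adi $9, #193

@+18  big-endian(ad 70) = 0xad70
  op=0xad70>>12=0xa ⇒ band (RR)
  rd: (w>>8)&0xf=0xd → $13
  rs: (w>>4)&0xf=0x7 → $7
@+1a  big-endian(8d 44) = 0x8d44
  op=0x8d44>>12=0x8 ⇒ adi (RI)
  rd: (w>>8)&0xf=0xd → $13
  imm: (w>>0)&0xff=0x44 → #68
@+1c  big-endian(89 c1) = 0x89c1
  op=0x89c1>>12=0x8 ⇒ adi (RI)
  rd: (w>>8)&0xf=0x9 → $9
  imm: (w>>0)&0xff=0xc1 → #193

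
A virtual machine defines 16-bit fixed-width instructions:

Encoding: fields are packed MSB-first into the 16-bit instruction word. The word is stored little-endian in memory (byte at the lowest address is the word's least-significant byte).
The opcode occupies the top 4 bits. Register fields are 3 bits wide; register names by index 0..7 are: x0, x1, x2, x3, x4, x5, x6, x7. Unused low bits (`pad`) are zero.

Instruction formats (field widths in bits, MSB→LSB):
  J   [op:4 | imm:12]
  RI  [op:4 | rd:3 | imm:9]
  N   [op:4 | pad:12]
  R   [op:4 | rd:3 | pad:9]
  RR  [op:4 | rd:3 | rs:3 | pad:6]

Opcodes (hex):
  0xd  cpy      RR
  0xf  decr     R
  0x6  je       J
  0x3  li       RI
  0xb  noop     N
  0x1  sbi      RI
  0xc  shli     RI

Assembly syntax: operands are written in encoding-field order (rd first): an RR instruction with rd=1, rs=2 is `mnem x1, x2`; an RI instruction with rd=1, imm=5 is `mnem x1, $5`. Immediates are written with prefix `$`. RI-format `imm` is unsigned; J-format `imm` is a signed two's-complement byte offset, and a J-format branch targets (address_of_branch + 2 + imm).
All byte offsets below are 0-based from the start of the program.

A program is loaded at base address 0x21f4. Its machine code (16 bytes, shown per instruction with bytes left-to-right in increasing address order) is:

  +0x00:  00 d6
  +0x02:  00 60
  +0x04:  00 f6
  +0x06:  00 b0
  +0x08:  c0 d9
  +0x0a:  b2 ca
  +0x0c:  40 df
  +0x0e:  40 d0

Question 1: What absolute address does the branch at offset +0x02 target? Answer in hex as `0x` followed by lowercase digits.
off 0x02: read 00 60 as little → 0x6000
  opcode bits[15:12]=0x6: je/J
  imm@[11:0]=0x0 ⇒ $0
  target = base 0x21f4 + off 0x02 + 2 + imm 0 = 0x21f8

0x21f8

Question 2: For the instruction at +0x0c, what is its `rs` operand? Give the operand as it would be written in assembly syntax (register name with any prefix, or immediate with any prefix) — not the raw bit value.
x5

@+0c  little-endian(40 df) = 0xdf40
  opcode bits[15:12]=0xd: cpy/RR
  rd@[11:9]=0x7 ⇒ x7
  rs@[8:6]=0x5 ⇒ x5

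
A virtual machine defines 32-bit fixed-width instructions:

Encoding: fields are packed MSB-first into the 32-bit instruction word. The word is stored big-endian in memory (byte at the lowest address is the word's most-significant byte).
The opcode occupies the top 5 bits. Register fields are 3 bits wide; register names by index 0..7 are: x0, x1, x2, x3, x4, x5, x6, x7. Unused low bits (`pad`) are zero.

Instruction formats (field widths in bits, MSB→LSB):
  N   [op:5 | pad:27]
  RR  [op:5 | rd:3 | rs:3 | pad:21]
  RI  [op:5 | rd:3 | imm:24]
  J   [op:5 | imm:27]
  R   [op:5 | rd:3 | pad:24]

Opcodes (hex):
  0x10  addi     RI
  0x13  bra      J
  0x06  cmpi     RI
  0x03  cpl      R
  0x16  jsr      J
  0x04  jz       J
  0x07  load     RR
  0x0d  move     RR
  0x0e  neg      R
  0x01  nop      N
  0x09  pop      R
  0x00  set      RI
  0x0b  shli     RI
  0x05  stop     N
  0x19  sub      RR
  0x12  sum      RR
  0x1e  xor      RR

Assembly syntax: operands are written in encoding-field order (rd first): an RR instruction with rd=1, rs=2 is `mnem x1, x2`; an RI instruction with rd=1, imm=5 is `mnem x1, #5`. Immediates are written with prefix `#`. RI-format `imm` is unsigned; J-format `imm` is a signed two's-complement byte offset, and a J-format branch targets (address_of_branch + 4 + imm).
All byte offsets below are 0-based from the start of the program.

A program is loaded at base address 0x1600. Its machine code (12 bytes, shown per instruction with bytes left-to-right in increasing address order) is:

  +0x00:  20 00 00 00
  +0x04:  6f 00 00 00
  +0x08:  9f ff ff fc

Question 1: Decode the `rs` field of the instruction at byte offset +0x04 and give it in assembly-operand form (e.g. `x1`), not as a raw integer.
[04] 6f 00 00 00 → 0x6f000000
  top 5b → 0xd → move [RR]
  [26:24] rd=7 = x7
  [23:21] rs=0 = x0

x0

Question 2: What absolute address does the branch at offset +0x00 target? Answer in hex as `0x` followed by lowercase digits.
+0x00: 20 00 00 00 ⇒ word 0x20000000 (big)
  op=0x20000000>>27=0x4 ⇒ jz (J)
  imm: (w>>0)&0x7ffffff=0x0 → #0
  target = base 0x1600 + off 0x00 + 4 + imm 0 = 0x1604

0x1604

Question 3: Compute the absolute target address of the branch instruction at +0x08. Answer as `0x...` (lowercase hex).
+0x08: 9f ff ff fc ⇒ word 0x9ffffffc (big)
  op=0x9ffffffc>>27=0x13 ⇒ bra (J)
  imm@[26:0]=0x7fffffc (s27→-4) ⇒ #-4
  target = base 0x1600 + off 0x08 + 4 + imm -4 = 0x1608

0x1608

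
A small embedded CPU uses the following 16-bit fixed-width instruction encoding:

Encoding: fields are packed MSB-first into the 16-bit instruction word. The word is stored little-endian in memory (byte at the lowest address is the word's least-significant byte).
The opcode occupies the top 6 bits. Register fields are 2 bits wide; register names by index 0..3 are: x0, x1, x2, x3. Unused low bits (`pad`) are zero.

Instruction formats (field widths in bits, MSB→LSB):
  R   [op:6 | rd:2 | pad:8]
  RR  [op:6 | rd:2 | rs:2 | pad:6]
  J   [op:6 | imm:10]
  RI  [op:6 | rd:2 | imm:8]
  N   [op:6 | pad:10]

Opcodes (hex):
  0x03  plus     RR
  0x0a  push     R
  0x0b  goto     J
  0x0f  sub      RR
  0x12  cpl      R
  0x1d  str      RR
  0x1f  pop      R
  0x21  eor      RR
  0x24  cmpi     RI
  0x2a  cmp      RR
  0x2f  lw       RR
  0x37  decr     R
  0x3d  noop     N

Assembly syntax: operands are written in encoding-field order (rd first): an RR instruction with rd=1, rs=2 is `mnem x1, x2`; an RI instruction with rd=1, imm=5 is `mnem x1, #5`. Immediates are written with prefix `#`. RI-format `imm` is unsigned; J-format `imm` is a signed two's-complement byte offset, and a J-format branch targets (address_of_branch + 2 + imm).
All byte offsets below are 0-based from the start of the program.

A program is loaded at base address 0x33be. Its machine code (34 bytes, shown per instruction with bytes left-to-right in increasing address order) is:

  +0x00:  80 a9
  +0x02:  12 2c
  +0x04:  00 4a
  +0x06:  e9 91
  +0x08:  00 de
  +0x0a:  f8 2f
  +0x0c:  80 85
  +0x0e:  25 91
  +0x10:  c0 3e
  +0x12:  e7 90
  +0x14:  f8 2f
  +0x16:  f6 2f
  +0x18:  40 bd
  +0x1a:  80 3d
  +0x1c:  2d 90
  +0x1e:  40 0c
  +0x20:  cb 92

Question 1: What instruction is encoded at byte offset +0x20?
@+20  little-endian(cb 92) = 0x92cb
  op=0x92cb>>10=0x24 ⇒ cmpi (RI)
  rd@[9:8]=0x2 ⇒ x2
  imm@[7:0]=0xcb ⇒ #203

cmpi x2, #203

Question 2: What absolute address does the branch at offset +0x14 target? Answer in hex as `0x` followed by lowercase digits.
off 0x14: read f8 2f as little → 0x2ff8
  top 6b → 0xb → goto [J]
  [9:0] imm=1016 (s10→-8) = #-8
  target = base 0x33be + off 0x14 + 2 + imm -8 = 0x33cc

0x33cc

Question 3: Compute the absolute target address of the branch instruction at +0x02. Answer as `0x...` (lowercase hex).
+0x02: 12 2c ⇒ word 0x2c12 (little)
  opcode bits[15:10]=0xb: goto/J
  imm@[9:0]=0x12 ⇒ #18
  target = base 0x33be + off 0x02 + 2 + imm 18 = 0x33d4

0x33d4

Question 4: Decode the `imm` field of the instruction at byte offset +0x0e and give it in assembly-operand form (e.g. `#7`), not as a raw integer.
@+0e  little-endian(25 91) = 0x9125
  top 6b → 0x24 → cmpi [RI]
  rd@[9:8]=0x1 ⇒ x1
  imm@[7:0]=0x25 ⇒ #37

#37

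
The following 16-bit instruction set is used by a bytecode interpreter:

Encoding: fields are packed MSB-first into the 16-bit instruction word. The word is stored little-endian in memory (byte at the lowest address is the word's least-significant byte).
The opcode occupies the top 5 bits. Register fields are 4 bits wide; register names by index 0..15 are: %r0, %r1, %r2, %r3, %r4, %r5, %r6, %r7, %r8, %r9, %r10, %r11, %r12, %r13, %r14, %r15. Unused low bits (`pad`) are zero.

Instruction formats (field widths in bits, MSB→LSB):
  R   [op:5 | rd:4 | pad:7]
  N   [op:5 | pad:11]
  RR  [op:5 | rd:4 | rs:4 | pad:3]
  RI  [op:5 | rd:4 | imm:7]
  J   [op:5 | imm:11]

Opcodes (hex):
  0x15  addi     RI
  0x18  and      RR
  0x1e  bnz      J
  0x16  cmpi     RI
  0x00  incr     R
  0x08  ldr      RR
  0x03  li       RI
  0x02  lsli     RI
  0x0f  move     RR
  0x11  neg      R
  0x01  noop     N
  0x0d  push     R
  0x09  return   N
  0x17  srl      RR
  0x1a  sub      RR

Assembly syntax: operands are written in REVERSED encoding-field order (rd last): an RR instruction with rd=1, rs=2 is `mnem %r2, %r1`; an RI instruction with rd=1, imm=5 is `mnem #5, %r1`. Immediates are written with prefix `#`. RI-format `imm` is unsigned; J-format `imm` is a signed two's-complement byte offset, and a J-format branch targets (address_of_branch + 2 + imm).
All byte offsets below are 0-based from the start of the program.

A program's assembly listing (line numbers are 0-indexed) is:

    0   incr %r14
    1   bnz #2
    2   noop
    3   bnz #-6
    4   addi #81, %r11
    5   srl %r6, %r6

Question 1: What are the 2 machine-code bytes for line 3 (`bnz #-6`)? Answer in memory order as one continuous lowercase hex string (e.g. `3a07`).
line 3 (bnz): pack op=0x1e:5|imm=-6:11 = 0xf7fa; little→ fa f7

faf7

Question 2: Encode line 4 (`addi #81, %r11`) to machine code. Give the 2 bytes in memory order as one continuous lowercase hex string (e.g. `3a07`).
d1ad

4. addi fields op=0x15:5|rd=11:4|imm=81:7 → word add1h → d1 ad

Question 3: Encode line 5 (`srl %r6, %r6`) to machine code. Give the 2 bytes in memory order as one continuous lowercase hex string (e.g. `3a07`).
line 5 (srl): pack op=0x17:5|rd=6:4|rs=6:4|pad=0:3 = 0xbb30; little→ 30 bb

30bb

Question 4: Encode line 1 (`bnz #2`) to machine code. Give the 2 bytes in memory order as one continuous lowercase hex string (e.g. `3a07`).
02f0

L1: bnz op=0x1e:5|imm=2:11 ⇒ 0xf002 ⇒ little 02 f0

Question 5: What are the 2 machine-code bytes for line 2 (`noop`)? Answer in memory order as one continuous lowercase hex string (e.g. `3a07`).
2. noop fields op=0x1:5|pad=0:11 → word 0800h → 00 08

0008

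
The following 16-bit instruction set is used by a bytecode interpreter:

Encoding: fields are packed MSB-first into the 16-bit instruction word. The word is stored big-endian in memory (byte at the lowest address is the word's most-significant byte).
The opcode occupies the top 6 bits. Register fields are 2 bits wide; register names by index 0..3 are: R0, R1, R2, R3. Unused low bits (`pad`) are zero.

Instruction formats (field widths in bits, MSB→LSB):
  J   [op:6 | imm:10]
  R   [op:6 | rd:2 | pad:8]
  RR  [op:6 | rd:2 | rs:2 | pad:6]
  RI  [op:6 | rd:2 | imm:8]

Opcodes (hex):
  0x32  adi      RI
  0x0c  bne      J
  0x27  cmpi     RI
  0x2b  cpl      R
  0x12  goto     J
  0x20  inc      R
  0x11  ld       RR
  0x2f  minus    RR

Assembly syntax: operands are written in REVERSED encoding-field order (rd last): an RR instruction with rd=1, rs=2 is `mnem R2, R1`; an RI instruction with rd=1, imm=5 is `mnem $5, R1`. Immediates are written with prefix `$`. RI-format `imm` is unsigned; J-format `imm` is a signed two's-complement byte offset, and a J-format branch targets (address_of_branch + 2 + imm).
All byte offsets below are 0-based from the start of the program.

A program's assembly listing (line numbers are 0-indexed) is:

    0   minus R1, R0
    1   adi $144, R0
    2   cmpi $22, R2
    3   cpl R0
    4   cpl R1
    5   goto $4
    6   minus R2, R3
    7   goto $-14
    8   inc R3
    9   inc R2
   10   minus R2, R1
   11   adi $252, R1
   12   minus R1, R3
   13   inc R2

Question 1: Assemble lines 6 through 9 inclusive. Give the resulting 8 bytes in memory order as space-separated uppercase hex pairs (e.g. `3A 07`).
L6: minus op=0x2f:6|rd=3:2|rs=2:2|pad=0:6 ⇒ 0xbf80 ⇒ big bf 80
L7: goto op=0x12:6|imm=-14:10 ⇒ 0x4bf2 ⇒ big 4b f2
L8: inc op=0x20:6|rd=3:2|pad=0:8 ⇒ 0x8300 ⇒ big 83 00
L9: inc op=0x20:6|rd=2:2|pad=0:8 ⇒ 0x8200 ⇒ big 82 00

BF 80 4B F2 83 00 82 00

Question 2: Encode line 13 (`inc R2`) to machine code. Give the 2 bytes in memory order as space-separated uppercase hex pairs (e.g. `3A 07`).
82 00

13. inc fields op=0x20:6|rd=2:2|pad=0:8 → word 8200h → 82 00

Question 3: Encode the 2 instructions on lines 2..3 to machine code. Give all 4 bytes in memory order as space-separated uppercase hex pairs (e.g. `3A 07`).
L2: cmpi op=0x27:6|rd=2:2|imm=22:8 ⇒ 0x9e16 ⇒ big 9e 16
L3: cpl op=0x2b:6|rd=0:2|pad=0:8 ⇒ 0xac00 ⇒ big ac 00

9E 16 AC 00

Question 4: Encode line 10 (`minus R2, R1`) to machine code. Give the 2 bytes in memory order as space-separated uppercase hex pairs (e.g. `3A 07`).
L10: minus op=0x2f:6|rd=1:2|rs=2:2|pad=0:6 ⇒ 0xbd80 ⇒ big bd 80

BD 80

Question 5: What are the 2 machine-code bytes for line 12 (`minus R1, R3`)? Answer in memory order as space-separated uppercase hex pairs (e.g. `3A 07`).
line 12 (minus): pack op=0x2f:6|rd=3:2|rs=1:2|pad=0:6 = 0xbf40; big→ bf 40

BF 40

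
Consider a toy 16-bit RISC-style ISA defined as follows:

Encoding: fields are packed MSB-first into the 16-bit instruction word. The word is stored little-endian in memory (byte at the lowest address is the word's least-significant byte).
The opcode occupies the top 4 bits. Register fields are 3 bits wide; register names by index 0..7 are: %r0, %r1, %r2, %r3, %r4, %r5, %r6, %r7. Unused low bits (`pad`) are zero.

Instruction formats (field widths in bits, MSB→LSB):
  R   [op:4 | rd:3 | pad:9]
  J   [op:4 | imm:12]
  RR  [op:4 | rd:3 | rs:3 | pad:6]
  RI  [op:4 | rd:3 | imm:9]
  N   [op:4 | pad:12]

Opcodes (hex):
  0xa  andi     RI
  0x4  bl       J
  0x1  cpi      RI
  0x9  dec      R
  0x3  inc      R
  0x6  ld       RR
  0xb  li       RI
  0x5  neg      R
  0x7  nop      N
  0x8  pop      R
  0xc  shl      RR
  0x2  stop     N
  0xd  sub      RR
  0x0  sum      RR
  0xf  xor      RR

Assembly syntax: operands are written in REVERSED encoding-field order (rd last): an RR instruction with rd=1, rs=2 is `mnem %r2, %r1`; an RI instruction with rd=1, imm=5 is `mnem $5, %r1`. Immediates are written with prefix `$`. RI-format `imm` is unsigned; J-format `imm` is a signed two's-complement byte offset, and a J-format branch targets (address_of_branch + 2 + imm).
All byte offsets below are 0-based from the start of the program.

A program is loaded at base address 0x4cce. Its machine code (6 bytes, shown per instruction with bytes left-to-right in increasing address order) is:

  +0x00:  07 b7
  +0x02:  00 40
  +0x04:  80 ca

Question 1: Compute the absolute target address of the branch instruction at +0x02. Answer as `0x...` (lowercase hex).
[02] 00 40 → 0x4000
  op=0x4000>>12=0x4 ⇒ bl (J)
  [11:0] imm=0 = $0
  target = base 0x4cce + off 0x02 + 2 + imm 0 = 0x4cd2

0x4cd2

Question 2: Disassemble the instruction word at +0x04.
[04] 80 ca → 0xca80
  op=0xca80>>12=0xc ⇒ shl (RR)
  rd: (w>>9)&0x7=0x5 → %r5
  rs: (w>>6)&0x7=0x2 → %r2

shl %r2, %r5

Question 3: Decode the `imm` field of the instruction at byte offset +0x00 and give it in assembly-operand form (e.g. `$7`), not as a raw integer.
@+00  little-endian(07 b7) = 0xb707
  top 4b → 0xb → li [RI]
  [11:9] rd=3 = %r3
  [8:0] imm=263 = $263

$263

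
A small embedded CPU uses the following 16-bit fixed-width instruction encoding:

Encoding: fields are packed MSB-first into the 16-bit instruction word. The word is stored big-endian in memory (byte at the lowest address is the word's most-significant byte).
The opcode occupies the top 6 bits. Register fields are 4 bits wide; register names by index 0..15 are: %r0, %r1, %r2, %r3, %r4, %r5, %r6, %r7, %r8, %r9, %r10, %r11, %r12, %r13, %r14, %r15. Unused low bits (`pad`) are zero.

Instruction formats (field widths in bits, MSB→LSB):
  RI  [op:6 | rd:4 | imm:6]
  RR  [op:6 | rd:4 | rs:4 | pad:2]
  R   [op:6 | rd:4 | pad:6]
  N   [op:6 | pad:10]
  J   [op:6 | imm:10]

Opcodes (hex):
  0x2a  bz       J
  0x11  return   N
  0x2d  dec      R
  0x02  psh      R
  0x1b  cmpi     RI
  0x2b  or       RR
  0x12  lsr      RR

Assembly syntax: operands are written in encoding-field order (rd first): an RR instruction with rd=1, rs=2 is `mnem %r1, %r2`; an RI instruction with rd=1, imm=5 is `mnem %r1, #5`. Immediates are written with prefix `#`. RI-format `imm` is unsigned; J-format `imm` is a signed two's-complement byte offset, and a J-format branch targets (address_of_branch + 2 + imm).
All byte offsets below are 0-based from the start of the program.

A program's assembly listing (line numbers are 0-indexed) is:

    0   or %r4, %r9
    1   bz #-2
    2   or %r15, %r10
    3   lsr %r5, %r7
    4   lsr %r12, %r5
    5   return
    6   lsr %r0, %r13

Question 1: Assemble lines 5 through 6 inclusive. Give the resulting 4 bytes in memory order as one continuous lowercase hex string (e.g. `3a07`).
44004834

line 5 (return): pack op=0x11:6|pad=0:10 = 0x4400; big→ 44 00
line 6 (lsr): pack op=0x12:6|rd=0:4|rs=13:4|pad=0:2 = 0x4834; big→ 48 34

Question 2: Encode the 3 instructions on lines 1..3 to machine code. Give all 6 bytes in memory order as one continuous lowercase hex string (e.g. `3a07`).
abfeafe8495c

1. bz fields op=0x2a:6|imm=-2:10 → word abfeh → ab fe
2. or fields op=0x2b:6|rd=15:4|rs=10:4|pad=0:2 → word afe8h → af e8
3. lsr fields op=0x12:6|rd=5:4|rs=7:4|pad=0:2 → word 495ch → 49 5c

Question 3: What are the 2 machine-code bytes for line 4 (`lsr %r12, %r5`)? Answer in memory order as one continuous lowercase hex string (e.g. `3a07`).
4. lsr fields op=0x12:6|rd=12:4|rs=5:4|pad=0:2 → word 4b14h → 4b 14

4b14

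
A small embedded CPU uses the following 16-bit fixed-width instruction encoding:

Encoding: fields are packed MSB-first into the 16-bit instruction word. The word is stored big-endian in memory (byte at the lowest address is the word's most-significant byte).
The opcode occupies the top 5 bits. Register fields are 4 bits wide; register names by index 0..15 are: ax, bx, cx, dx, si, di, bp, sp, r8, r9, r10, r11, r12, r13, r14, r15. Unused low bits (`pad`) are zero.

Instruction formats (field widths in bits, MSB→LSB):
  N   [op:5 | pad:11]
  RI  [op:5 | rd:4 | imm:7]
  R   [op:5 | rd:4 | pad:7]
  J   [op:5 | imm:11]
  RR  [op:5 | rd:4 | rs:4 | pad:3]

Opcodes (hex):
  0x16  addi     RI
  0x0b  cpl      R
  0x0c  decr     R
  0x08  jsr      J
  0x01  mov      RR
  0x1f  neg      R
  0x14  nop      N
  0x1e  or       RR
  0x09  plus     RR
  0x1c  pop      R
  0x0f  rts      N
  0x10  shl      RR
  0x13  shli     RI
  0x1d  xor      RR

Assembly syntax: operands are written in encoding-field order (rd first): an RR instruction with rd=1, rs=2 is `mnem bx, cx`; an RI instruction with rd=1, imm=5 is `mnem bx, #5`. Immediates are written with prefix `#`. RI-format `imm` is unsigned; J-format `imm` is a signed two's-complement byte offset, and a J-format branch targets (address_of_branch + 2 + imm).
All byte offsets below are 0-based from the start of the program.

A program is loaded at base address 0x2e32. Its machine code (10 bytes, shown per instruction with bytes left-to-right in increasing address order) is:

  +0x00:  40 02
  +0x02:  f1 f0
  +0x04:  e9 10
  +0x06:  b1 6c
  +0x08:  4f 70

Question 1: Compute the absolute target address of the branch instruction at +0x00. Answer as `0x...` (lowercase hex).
[00] 40 02 → 0x4002
  opcode bits[15:11]=0x8: jsr/J
  [10:0] imm=2 = #2
  target = base 0x2e32 + off 0x00 + 2 + imm 2 = 0x2e36

0x2e36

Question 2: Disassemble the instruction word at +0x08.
plus r14, r14

off 0x08: read 4f 70 as big → 0x4f70
  opcode bits[15:11]=0x9: plus/RR
  [10:7] rd=14 = r14
  [6:3] rs=14 = r14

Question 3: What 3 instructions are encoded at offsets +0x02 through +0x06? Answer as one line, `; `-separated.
or dx, r14; xor cx, cx; addi cx, #108

[02] f1 f0 → 0xf1f0
  op=0xf1f0>>11=0x1e ⇒ or (RR)
  rd@[10:7]=0x3 ⇒ dx
  rs@[6:3]=0xe ⇒ r14
[04] e9 10 → 0xe910
  op=0xe910>>11=0x1d ⇒ xor (RR)
  rd@[10:7]=0x2 ⇒ cx
  rs@[6:3]=0x2 ⇒ cx
[06] b1 6c → 0xb16c
  op=0xb16c>>11=0x16 ⇒ addi (RI)
  rd@[10:7]=0x2 ⇒ cx
  imm@[6:0]=0x6c ⇒ #108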